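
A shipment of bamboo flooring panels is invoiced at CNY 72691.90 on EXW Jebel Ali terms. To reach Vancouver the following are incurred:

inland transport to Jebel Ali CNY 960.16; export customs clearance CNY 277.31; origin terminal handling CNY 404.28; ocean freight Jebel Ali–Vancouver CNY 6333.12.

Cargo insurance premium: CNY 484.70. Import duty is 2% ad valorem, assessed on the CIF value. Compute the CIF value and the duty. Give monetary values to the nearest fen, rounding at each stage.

CIF value: CNY 81151.47; import duty: CNY 1623.03

CIF = EXW price + pre-shipment costs + freight + insurance
CIF = 72691.90 + 960.16 + 277.31 + 404.28 + 6333.12 + 484.70 = 81151.47
Import duty = 81151.47 × 2% = 1623.03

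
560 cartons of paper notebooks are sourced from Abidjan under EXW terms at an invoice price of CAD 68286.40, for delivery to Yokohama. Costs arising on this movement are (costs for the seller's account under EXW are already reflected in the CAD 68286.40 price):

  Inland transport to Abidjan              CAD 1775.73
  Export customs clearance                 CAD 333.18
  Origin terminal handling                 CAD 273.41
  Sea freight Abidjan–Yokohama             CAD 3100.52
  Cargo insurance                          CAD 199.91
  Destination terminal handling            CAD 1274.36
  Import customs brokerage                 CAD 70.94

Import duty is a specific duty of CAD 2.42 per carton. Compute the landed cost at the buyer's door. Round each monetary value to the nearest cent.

Total landed cost: CAD 76669.65

EXW: the seller makes goods available at their premises; the buyer bears all onward costs.
CIF value = EXW price + inland to port + export clearance + origin terminal + freight + insurance = 68286.40 + 1775.73 + 333.18 + 273.41 + 3100.52 + 199.91 = 73969.15
Import duty = 560 × 2.42 = 1355.20
Buyer bears: inland to port 1775.73 + export clearance 333.18 + origin terminal 273.41 + freight 3100.52 + insurance 199.91 + destination terminal 1274.36 + brokerage 70.94 + duty 1355.20 = 8383.25
Landed cost = invoice 68286.40 + 8383.25 = 76669.65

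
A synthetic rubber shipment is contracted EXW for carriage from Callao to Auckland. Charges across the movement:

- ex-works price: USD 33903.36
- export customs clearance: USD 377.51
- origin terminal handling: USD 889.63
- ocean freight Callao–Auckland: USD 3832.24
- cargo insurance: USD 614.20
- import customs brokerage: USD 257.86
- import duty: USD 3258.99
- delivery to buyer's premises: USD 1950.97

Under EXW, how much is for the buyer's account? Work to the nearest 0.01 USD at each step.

Buyer's account: USD 11181.40

EXW: the seller makes goods available at their premises; the buyer bears all onward costs.
Seller's account: goods 33903.36 = 33903.36
Buyer's account: export clearance 377.51 + origin terminal 889.63 + freight 3832.24 + insurance 614.20 + brokerage 257.86 + duty 3258.99 + delivery 1950.97 = 11181.40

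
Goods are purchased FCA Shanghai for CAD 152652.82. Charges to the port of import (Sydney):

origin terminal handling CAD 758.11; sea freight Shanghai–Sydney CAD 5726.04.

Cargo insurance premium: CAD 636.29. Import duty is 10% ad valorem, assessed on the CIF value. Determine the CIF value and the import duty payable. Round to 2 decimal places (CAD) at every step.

CIF = FCA price + pre-shipment costs + freight + insurance
CIF = 152652.82 + 758.11 + 5726.04 + 636.29 = 159773.26
Import duty = 159773.26 × 10% = 15977.33

CIF value: CAD 159773.26; import duty: CAD 15977.33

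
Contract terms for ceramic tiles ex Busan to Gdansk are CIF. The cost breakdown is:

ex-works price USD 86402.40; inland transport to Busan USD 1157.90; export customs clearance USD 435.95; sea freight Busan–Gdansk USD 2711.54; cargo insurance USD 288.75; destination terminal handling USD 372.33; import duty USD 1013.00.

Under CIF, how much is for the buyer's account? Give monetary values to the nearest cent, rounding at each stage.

Buyer's account: USD 1385.33

CIF: the seller pays costs through ocean freight and marine insurance to the destination port.
Seller's account: goods 86402.40 + inland to port 1157.90 + export clearance 435.95 + freight 2711.54 + insurance 288.75 = 90996.54
Buyer's account: destination terminal 372.33 + duty 1013.00 = 1385.33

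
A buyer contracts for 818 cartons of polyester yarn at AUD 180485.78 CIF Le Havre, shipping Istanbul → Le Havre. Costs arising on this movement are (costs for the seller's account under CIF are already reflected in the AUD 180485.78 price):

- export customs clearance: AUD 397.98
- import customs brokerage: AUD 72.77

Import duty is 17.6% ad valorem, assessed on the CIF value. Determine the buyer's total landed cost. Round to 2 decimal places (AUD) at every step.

Total landed cost: AUD 212324.05

CIF: the seller pays costs through ocean freight and marine insurance to the destination port.
Already in the invoice (seller's account under CIF): export clearance — exclude.
The CIF price already equals the CIF value: 180485.78
Import duty = 180485.78 × 17.6% = 31765.50
Buyer bears: brokerage 72.77 + duty 31765.50 = 31838.27
Landed cost = invoice 180485.78 + 31838.27 = 212324.05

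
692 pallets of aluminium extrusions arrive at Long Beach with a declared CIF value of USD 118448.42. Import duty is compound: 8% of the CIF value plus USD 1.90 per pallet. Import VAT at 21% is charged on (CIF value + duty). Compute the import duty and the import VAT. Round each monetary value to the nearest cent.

Import duty: USD 10790.67; import VAT: USD 27140.21

Ad valorem component: 118448.42 × 8% = 9475.87
Specific component: 692 × 1.90 = 1314.80
Import duty = 9475.87 + 1314.80 = 10790.67
VAT base = CIF + duty = 118448.42 + 10790.67 = 129239.09
Import VAT = 129239.09 × 21% = 27140.21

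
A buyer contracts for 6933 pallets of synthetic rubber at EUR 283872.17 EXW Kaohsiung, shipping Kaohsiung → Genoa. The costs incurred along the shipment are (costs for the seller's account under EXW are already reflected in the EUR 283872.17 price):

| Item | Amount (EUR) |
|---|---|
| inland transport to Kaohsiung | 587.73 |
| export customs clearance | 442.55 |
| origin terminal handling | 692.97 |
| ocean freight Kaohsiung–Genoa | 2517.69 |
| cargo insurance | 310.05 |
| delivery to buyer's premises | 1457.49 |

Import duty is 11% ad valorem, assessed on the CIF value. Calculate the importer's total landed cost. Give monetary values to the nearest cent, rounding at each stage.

EXW: the seller makes goods available at their premises; the buyer bears all onward costs.
CIF value = EXW price + inland to port + export clearance + origin terminal + freight + insurance = 283872.17 + 587.73 + 442.55 + 692.97 + 2517.69 + 310.05 = 288423.16
Import duty = 288423.16 × 11% = 31726.55
Buyer bears: inland to port 587.73 + export clearance 442.55 + origin terminal 692.97 + freight 2517.69 + insurance 310.05 + delivery 1457.49 + duty 31726.55 = 37735.03
Landed cost = invoice 283872.17 + 37735.03 = 321607.20

Total landed cost: EUR 321607.20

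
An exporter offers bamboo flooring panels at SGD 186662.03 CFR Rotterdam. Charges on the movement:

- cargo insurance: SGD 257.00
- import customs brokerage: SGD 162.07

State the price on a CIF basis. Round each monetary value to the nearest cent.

Not relevant to the conversion: brokerage — on the buyer under both terms; not part of either seller's price.
From CFR to CIF, the seller additionally bears: insurance.
CIF price = 186662.03 + 257.00 = 186919.03

CIF price: SGD 186919.03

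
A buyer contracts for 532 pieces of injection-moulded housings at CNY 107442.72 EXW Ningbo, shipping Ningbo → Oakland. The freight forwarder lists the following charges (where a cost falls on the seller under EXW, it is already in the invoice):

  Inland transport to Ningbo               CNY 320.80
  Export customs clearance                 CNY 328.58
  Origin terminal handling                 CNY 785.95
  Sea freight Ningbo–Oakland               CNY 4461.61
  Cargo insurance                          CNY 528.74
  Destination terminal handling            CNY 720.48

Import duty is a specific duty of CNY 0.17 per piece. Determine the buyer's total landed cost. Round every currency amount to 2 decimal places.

EXW: the seller makes goods available at their premises; the buyer bears all onward costs.
CIF value = EXW price + inland to port + export clearance + origin terminal + freight + insurance = 107442.72 + 320.80 + 328.58 + 785.95 + 4461.61 + 528.74 = 113868.40
Import duty = 532 × 0.17 = 90.44
Buyer bears: inland to port 320.80 + export clearance 328.58 + origin terminal 785.95 + freight 4461.61 + insurance 528.74 + destination terminal 720.48 + duty 90.44 = 7236.60
Landed cost = invoice 107442.72 + 7236.60 = 114679.32

Total landed cost: CNY 114679.32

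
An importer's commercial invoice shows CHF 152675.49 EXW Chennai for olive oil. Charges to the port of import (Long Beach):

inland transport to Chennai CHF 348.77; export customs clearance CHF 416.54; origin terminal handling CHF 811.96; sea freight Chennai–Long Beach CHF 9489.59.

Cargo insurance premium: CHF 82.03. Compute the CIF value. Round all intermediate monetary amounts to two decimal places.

CIF = EXW price + pre-shipment costs + freight + insurance
CIF = 152675.49 + 348.77 + 416.54 + 811.96 + 9489.59 + 82.03 = 163824.38

CIF value: CHF 163824.38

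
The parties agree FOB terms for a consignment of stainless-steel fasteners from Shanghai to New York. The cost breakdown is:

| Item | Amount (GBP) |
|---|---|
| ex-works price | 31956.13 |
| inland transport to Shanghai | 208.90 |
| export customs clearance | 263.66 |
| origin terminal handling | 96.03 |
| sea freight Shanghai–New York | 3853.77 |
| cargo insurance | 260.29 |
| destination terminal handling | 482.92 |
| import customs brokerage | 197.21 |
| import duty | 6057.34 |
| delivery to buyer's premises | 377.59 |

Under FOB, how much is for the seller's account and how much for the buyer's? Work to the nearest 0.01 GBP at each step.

Seller: GBP 32524.72; buyer: GBP 11229.12

FOB: the seller bears costs until goods are on board at the origin port; the buyer bears freight, insurance and all costs thereafter.
Seller's account: goods 31956.13 + inland to port 208.90 + export clearance 263.66 + origin terminal 96.03 = 32524.72
Buyer's account: freight 3853.77 + insurance 260.29 + destination terminal 482.92 + brokerage 197.21 + duty 6057.34 + delivery 377.59 = 11229.12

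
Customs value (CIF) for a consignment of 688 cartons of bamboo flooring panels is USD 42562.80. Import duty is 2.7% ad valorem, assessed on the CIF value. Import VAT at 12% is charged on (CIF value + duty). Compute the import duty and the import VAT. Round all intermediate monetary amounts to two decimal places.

Import duty: USD 1149.20; import VAT: USD 5245.44

Import duty = 42562.80 × 2.7% = 1149.20
VAT base = CIF + duty = 42562.80 + 1149.20 = 43712.00
Import VAT = 43712.00 × 12% = 5245.44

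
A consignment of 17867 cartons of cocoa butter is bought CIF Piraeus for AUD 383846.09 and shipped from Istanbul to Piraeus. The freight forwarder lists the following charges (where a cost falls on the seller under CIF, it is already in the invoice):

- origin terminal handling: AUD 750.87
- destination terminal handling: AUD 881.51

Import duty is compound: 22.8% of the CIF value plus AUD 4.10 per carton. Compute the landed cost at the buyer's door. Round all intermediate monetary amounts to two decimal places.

Total landed cost: AUD 545499.21

CIF: the seller pays costs through ocean freight and marine insurance to the destination port.
Already in the invoice (seller's account under CIF): origin terminal — exclude.
The CIF price already equals the CIF value: 383846.09
Ad valorem component: 383846.09 × 22.8% = 87516.91
Specific component: 17867 × 4.10 = 73254.70
Import duty = 87516.91 + 73254.70 = 160771.61
Buyer bears: destination terminal 881.51 + duty 160771.61 = 161653.12
Landed cost = invoice 383846.09 + 161653.12 = 545499.21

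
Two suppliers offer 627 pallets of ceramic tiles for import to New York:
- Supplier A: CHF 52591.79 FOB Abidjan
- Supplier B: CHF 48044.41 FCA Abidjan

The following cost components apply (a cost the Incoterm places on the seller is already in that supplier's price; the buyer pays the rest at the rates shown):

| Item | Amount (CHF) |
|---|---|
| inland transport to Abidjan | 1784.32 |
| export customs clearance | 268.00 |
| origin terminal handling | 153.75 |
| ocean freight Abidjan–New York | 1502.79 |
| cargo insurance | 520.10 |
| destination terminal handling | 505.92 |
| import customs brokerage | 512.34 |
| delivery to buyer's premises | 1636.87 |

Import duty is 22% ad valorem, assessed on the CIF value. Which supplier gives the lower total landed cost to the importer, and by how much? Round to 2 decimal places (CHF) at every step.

Supplier A (FOB):
CIF value = FOB price + freight + insurance = 52591.79 + 1502.79 + 520.10 = 54614.68
Import duty = 54614.68 × 22% = 12015.23
Buyer bears (A): 1502.79 + 520.10 + 505.92 + 512.34 + 1636.87 = 4678.02
Landed cost (A) = invoice 52591.79 + 4678.02 + duty 12015.23 = 69285.04
Supplier B (FCA):
CIF value = FCA price + origin terminal + freight + insurance = 48044.41 + 153.75 + 1502.79 + 520.10 = 50221.05
Import duty = 50221.05 × 22% = 11048.63
Buyer bears (B): 153.75 + 1502.79 + 520.10 + 505.92 + 512.34 + 1636.87 = 4831.77
Landed cost (B) = invoice 48044.41 + 4831.77 + duty 11048.63 = 63924.81
Difference = |69285.04 − 63924.81| = 5360.23

Supplier B is cheaper by CHF 5360.23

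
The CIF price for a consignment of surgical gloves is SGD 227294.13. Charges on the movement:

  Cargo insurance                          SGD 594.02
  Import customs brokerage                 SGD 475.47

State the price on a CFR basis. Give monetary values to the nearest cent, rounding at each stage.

CFR price: SGD 226700.11

Not relevant to the conversion: brokerage — on the buyer under both terms; not part of either seller's price.
From CIF to CFR, the seller no longer bears: insurance.
CFR price = 227294.13 − 594.02 = 226700.11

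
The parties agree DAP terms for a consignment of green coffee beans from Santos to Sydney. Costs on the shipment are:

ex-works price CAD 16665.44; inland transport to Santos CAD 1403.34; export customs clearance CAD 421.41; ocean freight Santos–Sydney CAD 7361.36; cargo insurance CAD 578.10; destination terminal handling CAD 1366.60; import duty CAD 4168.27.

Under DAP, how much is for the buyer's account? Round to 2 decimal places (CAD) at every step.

DAP: the seller bears all costs to the named destination except import duty and clearance.
Seller's account: goods 16665.44 + inland to port 1403.34 + export clearance 421.41 + freight 7361.36 + insurance 578.10 + destination terminal 1366.60 = 27796.25
Buyer's account: duty 4168.27 = 4168.27

Buyer's account: CAD 4168.27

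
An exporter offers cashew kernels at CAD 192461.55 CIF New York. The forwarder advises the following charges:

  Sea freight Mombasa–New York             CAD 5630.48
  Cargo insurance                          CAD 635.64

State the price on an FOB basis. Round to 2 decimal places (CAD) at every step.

From CIF to FOB, the seller no longer bears: freight, insurance.
FOB price = 192461.55 − 5630.48 − 635.64 = 186195.43

FOB price: CAD 186195.43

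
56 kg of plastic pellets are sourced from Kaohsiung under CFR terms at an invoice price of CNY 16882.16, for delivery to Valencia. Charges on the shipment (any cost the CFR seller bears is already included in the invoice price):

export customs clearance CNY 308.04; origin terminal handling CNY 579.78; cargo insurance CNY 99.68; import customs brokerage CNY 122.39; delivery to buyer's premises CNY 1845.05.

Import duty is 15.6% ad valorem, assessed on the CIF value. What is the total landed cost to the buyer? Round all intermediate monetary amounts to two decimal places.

CFR: the seller pays costs through ocean freight to the destination port, but not insurance.
Already in the invoice (seller's account under CFR): export clearance, origin terminal — exclude.
CIF value = CFR price + insurance = 16882.16 + 99.68 = 16981.84
Import duty = 16981.84 × 15.6% = 2649.17
Buyer bears: insurance 99.68 + brokerage 122.39 + delivery 1845.05 + duty 2649.17 = 4716.29
Landed cost = invoice 16882.16 + 4716.29 = 21598.45

Total landed cost: CNY 21598.45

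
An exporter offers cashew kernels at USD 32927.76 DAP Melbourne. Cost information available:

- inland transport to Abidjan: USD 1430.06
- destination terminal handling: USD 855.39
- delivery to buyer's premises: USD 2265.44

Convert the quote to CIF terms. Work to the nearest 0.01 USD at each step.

Not relevant to the conversion: inland to port — on the seller under both DAP and CIF; already in the DAP price and stays in the CIF price.
From DAP to CIF, the seller no longer bears: destination terminal, delivery.
CIF price = 32927.76 − 855.39 − 2265.44 = 29806.93

CIF price: USD 29806.93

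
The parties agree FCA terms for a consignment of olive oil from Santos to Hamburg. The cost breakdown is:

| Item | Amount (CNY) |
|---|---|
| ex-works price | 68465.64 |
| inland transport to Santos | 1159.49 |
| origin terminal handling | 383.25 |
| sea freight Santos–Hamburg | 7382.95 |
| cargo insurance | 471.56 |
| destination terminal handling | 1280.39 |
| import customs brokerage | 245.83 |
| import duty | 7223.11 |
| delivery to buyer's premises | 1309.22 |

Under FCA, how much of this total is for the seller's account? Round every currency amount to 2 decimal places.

FCA: the seller delivers export-cleared goods to the carrier; the buyer bears costs from that point.
Seller's account: goods 68465.64 + inland to port 1159.49 = 69625.13
Buyer's account: origin terminal 383.25 + freight 7382.95 + insurance 471.56 + destination terminal 1280.39 + brokerage 245.83 + duty 7223.11 + delivery 1309.22 = 18296.31

Seller's account: CNY 69625.13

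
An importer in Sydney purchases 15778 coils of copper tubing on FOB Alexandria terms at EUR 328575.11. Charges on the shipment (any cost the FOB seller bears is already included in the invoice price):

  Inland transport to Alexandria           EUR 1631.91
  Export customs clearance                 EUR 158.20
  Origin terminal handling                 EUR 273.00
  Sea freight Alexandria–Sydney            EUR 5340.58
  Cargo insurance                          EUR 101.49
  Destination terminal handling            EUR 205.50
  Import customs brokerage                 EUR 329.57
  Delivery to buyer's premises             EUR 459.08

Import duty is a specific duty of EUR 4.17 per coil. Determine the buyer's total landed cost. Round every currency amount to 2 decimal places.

FOB: the seller bears costs until goods are on board at the origin port; the buyer bears freight, insurance and all costs thereafter.
Already in the invoice (seller's account under FOB): inland to port, export clearance, origin terminal — exclude.
CIF value = FOB price + freight + insurance = 328575.11 + 5340.58 + 101.49 = 334017.18
Import duty = 15778 × 4.17 = 65794.26
Buyer bears: freight 5340.58 + insurance 101.49 + destination terminal 205.50 + brokerage 329.57 + delivery 459.08 + duty 65794.26 = 72230.48
Landed cost = invoice 328575.11 + 72230.48 = 400805.59

Total landed cost: EUR 400805.59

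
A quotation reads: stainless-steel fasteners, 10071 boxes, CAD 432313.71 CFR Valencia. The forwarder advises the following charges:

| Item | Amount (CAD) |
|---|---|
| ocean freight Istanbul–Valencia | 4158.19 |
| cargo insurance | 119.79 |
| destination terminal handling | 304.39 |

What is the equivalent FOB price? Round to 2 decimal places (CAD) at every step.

Not relevant to the conversion: insurance, destination terminal — on the buyer under both terms; not part of either seller's price.
From CFR to FOB, the seller no longer bears: freight.
FOB price = 432313.71 − 4158.19 = 428155.52

FOB price: CAD 428155.52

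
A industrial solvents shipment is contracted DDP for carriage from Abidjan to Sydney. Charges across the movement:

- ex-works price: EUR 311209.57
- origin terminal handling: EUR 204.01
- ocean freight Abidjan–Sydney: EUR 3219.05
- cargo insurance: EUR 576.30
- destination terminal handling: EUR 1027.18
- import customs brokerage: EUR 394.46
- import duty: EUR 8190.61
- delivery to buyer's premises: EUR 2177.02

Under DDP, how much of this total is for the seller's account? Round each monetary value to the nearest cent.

DDP: the seller bears all costs including import duty.
Seller's account: goods 311209.57 + origin terminal 204.01 + freight 3219.05 + insurance 576.30 + destination terminal 1027.18 + brokerage 394.46 + duty 8190.61 + delivery 2177.02 = 326998.20
Buyer's account: 0.00

Seller's account: EUR 326998.20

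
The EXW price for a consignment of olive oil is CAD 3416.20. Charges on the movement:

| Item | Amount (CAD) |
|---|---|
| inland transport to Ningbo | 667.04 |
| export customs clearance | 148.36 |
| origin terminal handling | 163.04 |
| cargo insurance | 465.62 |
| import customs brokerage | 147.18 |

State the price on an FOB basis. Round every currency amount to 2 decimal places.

FOB price: CAD 4394.64

Not relevant to the conversion: insurance, brokerage — on the buyer under both terms; not part of either seller's price.
From EXW to FOB, the seller additionally bears: inland to port, export clearance, origin terminal.
FOB price = 3416.20 + 667.04 + 148.36 + 163.04 = 4394.64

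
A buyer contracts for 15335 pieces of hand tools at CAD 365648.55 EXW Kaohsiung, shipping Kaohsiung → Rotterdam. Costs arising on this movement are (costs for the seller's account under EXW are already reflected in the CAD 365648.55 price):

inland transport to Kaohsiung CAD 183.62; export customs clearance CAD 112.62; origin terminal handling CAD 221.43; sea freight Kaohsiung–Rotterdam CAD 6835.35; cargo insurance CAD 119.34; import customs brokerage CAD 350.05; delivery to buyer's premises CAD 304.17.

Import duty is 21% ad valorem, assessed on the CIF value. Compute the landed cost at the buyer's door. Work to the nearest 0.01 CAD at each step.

EXW: the seller makes goods available at their premises; the buyer bears all onward costs.
CIF value = EXW price + inland to port + export clearance + origin terminal + freight + insurance = 365648.55 + 183.62 + 112.62 + 221.43 + 6835.35 + 119.34 = 373120.91
Import duty = 373120.91 × 21% = 78355.39
Buyer bears: inland to port 183.62 + export clearance 112.62 + origin terminal 221.43 + freight 6835.35 + insurance 119.34 + brokerage 350.05 + delivery 304.17 + duty 78355.39 = 86481.97
Landed cost = invoice 365648.55 + 86481.97 = 452130.52

Total landed cost: CAD 452130.52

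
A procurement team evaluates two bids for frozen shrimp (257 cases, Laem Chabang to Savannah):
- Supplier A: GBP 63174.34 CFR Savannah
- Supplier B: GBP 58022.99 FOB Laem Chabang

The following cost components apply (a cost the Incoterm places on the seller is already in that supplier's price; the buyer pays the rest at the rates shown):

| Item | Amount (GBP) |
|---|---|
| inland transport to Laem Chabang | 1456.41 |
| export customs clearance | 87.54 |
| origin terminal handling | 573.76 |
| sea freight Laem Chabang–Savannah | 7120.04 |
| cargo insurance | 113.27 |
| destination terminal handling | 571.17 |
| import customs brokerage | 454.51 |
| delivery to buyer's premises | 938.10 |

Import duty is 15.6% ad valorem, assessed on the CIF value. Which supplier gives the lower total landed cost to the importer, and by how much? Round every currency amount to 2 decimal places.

Supplier A (CFR):
CIF value = CFR price + insurance = 63174.34 + 113.27 = 63287.61
Import duty = 63287.61 × 15.6% = 9872.87
Buyer bears (A): 113.27 + 571.17 + 454.51 + 938.10 = 2077.05
Landed cost (A) = invoice 63174.34 + 2077.05 + duty 9872.87 = 75124.26
Supplier B (FOB):
CIF value = FOB price + freight + insurance = 58022.99 + 7120.04 + 113.27 = 65256.30
Import duty = 65256.30 × 15.6% = 10179.98
Buyer bears (B): 7120.04 + 113.27 + 571.17 + 454.51 + 938.10 = 9197.09
Landed cost (B) = invoice 58022.99 + 9197.09 + duty 10179.98 = 77400.06
Difference = |75124.26 − 77400.06| = 2275.80

Supplier A is cheaper by GBP 2275.80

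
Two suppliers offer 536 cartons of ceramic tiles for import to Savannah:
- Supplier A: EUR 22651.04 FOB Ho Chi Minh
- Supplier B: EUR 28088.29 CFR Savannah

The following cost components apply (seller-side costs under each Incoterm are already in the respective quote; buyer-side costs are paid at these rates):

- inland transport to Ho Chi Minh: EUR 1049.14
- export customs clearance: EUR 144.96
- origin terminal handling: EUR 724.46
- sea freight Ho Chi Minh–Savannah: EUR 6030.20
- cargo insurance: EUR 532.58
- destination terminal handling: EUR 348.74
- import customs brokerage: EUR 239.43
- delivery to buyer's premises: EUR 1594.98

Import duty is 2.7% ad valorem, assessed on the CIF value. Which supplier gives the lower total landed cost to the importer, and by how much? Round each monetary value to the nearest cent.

Supplier B is cheaper by EUR 608.96

Supplier A (FOB):
CIF value = FOB price + freight + insurance = 22651.04 + 6030.20 + 532.58 = 29213.82
Import duty = 29213.82 × 2.7% = 788.77
Buyer bears (A): 6030.20 + 532.58 + 348.74 + 239.43 + 1594.98 = 8745.93
Landed cost (A) = invoice 22651.04 + 8745.93 + duty 788.77 = 32185.74
Supplier B (CFR):
CIF value = CFR price + insurance = 28088.29 + 532.58 = 28620.87
Import duty = 28620.87 × 2.7% = 772.76
Buyer bears (B): 532.58 + 348.74 + 239.43 + 1594.98 = 2715.73
Landed cost (B) = invoice 28088.29 + 2715.73 + duty 772.76 = 31576.78
Difference = |32185.74 − 31576.78| = 608.96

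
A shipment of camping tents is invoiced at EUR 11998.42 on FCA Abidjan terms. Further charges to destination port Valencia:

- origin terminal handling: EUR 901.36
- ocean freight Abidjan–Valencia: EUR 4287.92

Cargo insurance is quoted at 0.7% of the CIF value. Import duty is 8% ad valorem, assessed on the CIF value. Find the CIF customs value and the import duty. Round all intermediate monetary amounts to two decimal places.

CIF value: EUR 17308.86; import duty: EUR 1384.71

Let C be the CIF value. C = FCA price + pre-shipment costs + freight + 0.7% × C
C − 0.7% × C = 11998.42 + 901.36 + 4287.92
0.993 × C = 17187.70
C = 17187.70 / 0.993 = 17308.86
Insurance premium = 0.7% × 17308.86 = 121.16
Import duty = 17308.86 × 8% = 1384.71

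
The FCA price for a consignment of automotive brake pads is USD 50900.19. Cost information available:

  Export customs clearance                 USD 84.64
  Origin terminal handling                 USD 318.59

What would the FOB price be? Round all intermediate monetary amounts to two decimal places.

Not relevant to the conversion: export clearance — on the seller under both FCA and FOB; already in the FCA price and stays in the FOB price.
From FCA to FOB, the seller additionally bears: origin terminal.
FOB price = 50900.19 + 318.59 = 51218.78

FOB price: USD 51218.78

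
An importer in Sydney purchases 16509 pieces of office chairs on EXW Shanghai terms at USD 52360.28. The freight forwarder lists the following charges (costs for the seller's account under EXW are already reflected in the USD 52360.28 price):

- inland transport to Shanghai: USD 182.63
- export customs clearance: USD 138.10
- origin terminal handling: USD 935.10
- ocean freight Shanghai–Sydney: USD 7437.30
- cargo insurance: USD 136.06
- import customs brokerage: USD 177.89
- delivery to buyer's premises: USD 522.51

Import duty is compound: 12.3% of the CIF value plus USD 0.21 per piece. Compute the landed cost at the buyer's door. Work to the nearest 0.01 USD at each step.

Total landed cost: USD 72883.06

EXW: the seller makes goods available at their premises; the buyer bears all onward costs.
CIF value = EXW price + inland to port + export clearance + origin terminal + freight + insurance = 52360.28 + 182.63 + 138.10 + 935.10 + 7437.30 + 136.06 = 61189.47
Ad valorem component: 61189.47 × 12.3% = 7526.30
Specific component: 16509 × 0.21 = 3466.89
Import duty = 7526.30 + 3466.89 = 10993.19
Buyer bears: inland to port 182.63 + export clearance 138.10 + origin terminal 935.10 + freight 7437.30 + insurance 136.06 + brokerage 177.89 + delivery 522.51 + duty 10993.19 = 20522.78
Landed cost = invoice 52360.28 + 20522.78 = 72883.06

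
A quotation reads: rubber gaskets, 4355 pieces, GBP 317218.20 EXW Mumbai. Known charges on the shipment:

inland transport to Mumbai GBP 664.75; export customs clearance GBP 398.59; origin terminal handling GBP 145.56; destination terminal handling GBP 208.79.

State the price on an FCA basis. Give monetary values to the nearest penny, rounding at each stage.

FCA price: GBP 318281.54

Not relevant to the conversion: origin terminal, destination terminal — on the buyer under both terms; not part of either seller's price.
From EXW to FCA, the seller additionally bears: inland to port, export clearance.
FCA price = 317218.20 + 664.75 + 398.59 = 318281.54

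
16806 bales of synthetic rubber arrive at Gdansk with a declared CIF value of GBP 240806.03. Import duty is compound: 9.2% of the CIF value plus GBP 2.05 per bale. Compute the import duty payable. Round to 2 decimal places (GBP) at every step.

Ad valorem component: 240806.03 × 9.2% = 22154.15
Specific component: 16806 × 2.05 = 34452.30
Import duty = 22154.15 + 34452.30 = 56606.45

Import duty: GBP 56606.45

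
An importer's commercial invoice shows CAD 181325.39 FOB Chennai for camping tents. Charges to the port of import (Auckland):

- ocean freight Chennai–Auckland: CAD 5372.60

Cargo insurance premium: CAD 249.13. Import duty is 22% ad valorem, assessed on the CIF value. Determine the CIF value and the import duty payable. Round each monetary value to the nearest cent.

CIF = FOB price + freight + insurance
CIF = 181325.39 + 5372.60 + 249.13 = 186947.12
Import duty = 186947.12 × 22% = 41128.37

CIF value: CAD 186947.12; import duty: CAD 41128.37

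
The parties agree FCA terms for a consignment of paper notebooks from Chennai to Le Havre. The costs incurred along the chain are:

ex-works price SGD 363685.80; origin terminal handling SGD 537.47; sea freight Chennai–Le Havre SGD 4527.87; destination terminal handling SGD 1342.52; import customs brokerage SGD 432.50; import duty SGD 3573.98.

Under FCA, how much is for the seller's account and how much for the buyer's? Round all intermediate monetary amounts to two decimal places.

FCA: the seller delivers export-cleared goods to the carrier; the buyer bears costs from that point.
Seller's account: goods 363685.80 = 363685.80
Buyer's account: origin terminal 537.47 + freight 4527.87 + destination terminal 1342.52 + brokerage 432.50 + duty 3573.98 = 10414.34

Seller: SGD 363685.80; buyer: SGD 10414.34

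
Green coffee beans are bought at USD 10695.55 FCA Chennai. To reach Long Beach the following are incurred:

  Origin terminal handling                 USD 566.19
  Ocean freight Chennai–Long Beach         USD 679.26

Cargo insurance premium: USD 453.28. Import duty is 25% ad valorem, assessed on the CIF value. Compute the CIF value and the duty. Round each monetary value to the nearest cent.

CIF = FCA price + pre-shipment costs + freight + insurance
CIF = 10695.55 + 566.19 + 679.26 + 453.28 = 12394.28
Import duty = 12394.28 × 25% = 3098.57

CIF value: USD 12394.28; import duty: USD 3098.57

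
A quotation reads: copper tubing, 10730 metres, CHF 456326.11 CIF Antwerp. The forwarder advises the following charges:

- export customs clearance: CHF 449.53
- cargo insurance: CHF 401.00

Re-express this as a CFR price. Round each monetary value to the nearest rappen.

Not relevant to the conversion: export clearance — on the seller under both CIF and CFR; already in the CIF price and stays in the CFR price.
From CIF to CFR, the seller no longer bears: insurance.
CFR price = 456326.11 − 401.00 = 455925.11

CFR price: CHF 455925.11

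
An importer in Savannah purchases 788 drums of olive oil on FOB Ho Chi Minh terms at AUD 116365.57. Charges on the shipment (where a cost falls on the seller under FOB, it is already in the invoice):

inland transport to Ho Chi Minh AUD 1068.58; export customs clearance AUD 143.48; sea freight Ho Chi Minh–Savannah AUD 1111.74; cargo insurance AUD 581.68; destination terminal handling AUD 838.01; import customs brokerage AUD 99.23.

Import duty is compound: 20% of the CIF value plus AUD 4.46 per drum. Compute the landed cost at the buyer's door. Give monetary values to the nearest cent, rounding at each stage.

Total landed cost: AUD 146122.51

FOB: the seller bears costs until goods are on board at the origin port; the buyer bears freight, insurance and all costs thereafter.
Already in the invoice (seller's account under FOB): inland to port, export clearance — exclude.
CIF value = FOB price + freight + insurance = 116365.57 + 1111.74 + 581.68 = 118058.99
Ad valorem component: 118058.99 × 20% = 23611.80
Specific component: 788 × 4.46 = 3514.48
Import duty = 23611.80 + 3514.48 = 27126.28
Buyer bears: freight 1111.74 + insurance 581.68 + destination terminal 838.01 + brokerage 99.23 + duty 27126.28 = 29756.94
Landed cost = invoice 116365.57 + 29756.94 = 146122.51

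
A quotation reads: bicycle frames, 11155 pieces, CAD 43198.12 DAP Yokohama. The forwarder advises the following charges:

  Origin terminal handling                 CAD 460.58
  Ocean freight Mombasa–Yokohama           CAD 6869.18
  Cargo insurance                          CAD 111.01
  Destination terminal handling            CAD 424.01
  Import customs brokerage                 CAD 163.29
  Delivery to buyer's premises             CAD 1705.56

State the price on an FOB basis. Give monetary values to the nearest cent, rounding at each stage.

FOB price: CAD 34088.36

Not relevant to the conversion: origin terminal — on the seller under both DAP and FOB; already in the DAP price and stays in the FOB price. brokerage — on the buyer under both terms; not part of either seller's price.
From DAP to FOB, the seller no longer bears: freight, insurance, destination terminal, delivery.
FOB price = 43198.12 − 6869.18 − 111.01 − 424.01 − 1705.56 = 34088.36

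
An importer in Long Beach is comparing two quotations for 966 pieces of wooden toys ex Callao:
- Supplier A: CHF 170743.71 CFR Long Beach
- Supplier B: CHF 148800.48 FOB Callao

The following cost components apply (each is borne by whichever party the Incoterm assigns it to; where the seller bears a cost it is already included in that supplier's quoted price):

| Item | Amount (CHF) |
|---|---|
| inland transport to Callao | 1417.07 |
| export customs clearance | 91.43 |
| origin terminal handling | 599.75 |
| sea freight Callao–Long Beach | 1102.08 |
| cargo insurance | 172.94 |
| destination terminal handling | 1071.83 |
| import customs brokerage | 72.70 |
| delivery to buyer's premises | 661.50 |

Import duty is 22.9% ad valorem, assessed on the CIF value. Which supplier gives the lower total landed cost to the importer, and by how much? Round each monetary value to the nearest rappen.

Supplier B is cheaper by CHF 25613.77

Supplier A (CFR):
CIF value = CFR price + insurance = 170743.71 + 172.94 = 170916.65
Import duty = 170916.65 × 22.9% = 39139.91
Buyer bears (A): 172.94 + 1071.83 + 72.70 + 661.50 = 1978.97
Landed cost (A) = invoice 170743.71 + 1978.97 + duty 39139.91 = 211862.59
Supplier B (FOB):
CIF value = FOB price + freight + insurance = 148800.48 + 1102.08 + 172.94 = 150075.50
Import duty = 150075.50 × 22.9% = 34367.29
Buyer bears (B): 1102.08 + 172.94 + 1071.83 + 72.70 + 661.50 = 3081.05
Landed cost (B) = invoice 148800.48 + 3081.05 + duty 34367.29 = 186248.82
Difference = |211862.59 − 186248.82| = 25613.77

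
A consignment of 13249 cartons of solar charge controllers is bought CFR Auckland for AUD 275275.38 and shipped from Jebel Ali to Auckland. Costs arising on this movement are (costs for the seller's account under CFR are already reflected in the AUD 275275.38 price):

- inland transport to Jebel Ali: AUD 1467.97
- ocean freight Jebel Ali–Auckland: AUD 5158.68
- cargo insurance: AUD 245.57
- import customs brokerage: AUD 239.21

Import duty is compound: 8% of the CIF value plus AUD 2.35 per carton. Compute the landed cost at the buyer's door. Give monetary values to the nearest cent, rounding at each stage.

CFR: the seller pays costs through ocean freight to the destination port, but not insurance.
Already in the invoice (seller's account under CFR): inland to port, freight — exclude.
CIF value = CFR price + insurance = 275275.38 + 245.57 = 275520.95
Ad valorem component: 275520.95 × 8% = 22041.68
Specific component: 13249 × 2.35 = 31135.15
Import duty = 22041.68 + 31135.15 = 53176.83
Buyer bears: insurance 245.57 + brokerage 239.21 + duty 53176.83 = 53661.61
Landed cost = invoice 275275.38 + 53661.61 = 328936.99

Total landed cost: AUD 328936.99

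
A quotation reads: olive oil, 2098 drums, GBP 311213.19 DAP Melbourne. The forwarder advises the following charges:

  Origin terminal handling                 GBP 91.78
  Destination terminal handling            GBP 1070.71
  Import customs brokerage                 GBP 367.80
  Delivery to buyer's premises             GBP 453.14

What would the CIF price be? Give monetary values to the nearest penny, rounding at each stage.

Not relevant to the conversion: origin terminal — on the seller under both DAP and CIF; already in the DAP price and stays in the CIF price. brokerage — on the buyer under both terms; not part of either seller's price.
From DAP to CIF, the seller no longer bears: destination terminal, delivery.
CIF price = 311213.19 − 1070.71 − 453.14 = 309689.34

CIF price: GBP 309689.34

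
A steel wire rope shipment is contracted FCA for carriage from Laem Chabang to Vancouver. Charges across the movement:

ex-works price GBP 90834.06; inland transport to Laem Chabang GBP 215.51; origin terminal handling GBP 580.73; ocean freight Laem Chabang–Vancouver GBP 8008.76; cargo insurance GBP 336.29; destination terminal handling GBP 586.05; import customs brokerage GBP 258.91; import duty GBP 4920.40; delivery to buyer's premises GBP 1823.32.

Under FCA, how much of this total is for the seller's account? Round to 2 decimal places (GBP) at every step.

Seller's account: GBP 91049.57

FCA: the seller delivers export-cleared goods to the carrier; the buyer bears costs from that point.
Seller's account: goods 90834.06 + inland to port 215.51 = 91049.57
Buyer's account: origin terminal 580.73 + freight 8008.76 + insurance 336.29 + destination terminal 586.05 + brokerage 258.91 + duty 4920.40 + delivery 1823.32 = 16514.46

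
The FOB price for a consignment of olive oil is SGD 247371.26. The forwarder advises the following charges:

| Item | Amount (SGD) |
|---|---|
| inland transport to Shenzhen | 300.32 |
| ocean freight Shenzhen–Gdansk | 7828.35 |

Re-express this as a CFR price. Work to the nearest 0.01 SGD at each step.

Not relevant to the conversion: inland to port — on the seller under both FOB and CFR; already in the FOB price and stays in the CFR price.
From FOB to CFR, the seller additionally bears: freight.
CFR price = 247371.26 + 7828.35 = 255199.61

CFR price: SGD 255199.61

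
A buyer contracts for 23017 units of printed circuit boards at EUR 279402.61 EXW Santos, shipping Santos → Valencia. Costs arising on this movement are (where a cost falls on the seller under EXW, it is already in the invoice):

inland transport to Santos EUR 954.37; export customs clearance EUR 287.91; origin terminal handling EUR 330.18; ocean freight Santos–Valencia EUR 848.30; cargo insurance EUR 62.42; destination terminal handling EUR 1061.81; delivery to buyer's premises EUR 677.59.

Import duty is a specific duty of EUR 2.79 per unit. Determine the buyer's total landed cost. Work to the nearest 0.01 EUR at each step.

Total landed cost: EUR 347842.62

EXW: the seller makes goods available at their premises; the buyer bears all onward costs.
CIF value = EXW price + inland to port + export clearance + origin terminal + freight + insurance = 279402.61 + 954.37 + 287.91 + 330.18 + 848.30 + 62.42 = 281885.79
Import duty = 23017 × 2.79 = 64217.43
Buyer bears: inland to port 954.37 + export clearance 287.91 + origin terminal 330.18 + freight 848.30 + insurance 62.42 + destination terminal 1061.81 + delivery 677.59 + duty 64217.43 = 68440.01
Landed cost = invoice 279402.61 + 68440.01 = 347842.62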